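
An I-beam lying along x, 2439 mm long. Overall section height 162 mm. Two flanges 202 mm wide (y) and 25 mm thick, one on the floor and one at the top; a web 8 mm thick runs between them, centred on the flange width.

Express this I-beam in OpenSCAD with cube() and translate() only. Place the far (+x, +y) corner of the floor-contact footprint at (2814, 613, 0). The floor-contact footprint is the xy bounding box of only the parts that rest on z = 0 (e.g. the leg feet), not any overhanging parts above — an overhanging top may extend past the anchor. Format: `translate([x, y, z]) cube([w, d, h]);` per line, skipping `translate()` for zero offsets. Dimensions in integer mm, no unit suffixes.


translate([375, 411, 0]) cube([2439, 202, 25]);
translate([375, 508, 25]) cube([2439, 8, 112]);
translate([375, 411, 137]) cube([2439, 202, 25]);


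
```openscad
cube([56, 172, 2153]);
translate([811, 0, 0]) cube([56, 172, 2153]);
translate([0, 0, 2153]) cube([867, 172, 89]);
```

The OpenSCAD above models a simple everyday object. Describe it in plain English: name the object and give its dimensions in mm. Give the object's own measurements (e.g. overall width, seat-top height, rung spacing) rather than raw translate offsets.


A door frame. The clear opening is 755 mm wide and 2153 mm high. Two 56 mm wide jambs, 172 mm deep, stand either side of the opening from the floor to the top of the opening. A 89 mm thick head sits across the top of both jambs, spanning the full outside width of the frame.


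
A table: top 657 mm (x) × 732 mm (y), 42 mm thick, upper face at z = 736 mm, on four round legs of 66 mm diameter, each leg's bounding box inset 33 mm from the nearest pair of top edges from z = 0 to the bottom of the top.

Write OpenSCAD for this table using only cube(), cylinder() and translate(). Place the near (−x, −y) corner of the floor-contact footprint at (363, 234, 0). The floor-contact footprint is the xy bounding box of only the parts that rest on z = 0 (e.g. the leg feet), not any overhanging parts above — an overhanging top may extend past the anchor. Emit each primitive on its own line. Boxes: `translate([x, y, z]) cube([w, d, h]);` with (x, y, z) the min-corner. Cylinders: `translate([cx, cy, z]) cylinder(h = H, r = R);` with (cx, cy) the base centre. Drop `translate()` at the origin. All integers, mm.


translate([330, 201, 694]) cube([657, 732, 42]);
translate([396, 267, 0]) cylinder(h = 694, r = 33);
translate([921, 267, 0]) cylinder(h = 694, r = 33);
translate([396, 867, 0]) cylinder(h = 694, r = 33);
translate([921, 867, 0]) cylinder(h = 694, r = 33);


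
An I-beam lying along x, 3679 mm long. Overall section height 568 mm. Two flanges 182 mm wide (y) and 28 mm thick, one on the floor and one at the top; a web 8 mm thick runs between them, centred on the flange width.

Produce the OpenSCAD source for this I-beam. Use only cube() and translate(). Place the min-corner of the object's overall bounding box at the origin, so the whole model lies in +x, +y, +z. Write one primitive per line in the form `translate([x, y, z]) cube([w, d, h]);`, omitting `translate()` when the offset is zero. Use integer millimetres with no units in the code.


cube([3679, 182, 28]);
translate([0, 87, 28]) cube([3679, 8, 512]);
translate([0, 0, 540]) cube([3679, 182, 28]);


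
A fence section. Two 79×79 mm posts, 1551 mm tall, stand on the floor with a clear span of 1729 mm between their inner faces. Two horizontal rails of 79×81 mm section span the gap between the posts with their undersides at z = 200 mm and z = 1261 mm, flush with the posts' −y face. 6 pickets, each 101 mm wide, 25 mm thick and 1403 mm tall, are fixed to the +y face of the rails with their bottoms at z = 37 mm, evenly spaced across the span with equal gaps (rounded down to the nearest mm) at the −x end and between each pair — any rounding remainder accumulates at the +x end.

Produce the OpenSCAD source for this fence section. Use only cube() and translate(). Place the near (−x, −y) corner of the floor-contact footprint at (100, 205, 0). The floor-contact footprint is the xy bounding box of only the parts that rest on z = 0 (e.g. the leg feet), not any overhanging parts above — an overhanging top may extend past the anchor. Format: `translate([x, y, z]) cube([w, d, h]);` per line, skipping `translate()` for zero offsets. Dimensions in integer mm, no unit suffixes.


translate([100, 205, 0]) cube([79, 79, 1551]);
translate([1908, 205, 0]) cube([79, 79, 1551]);
translate([179, 205, 200]) cube([1729, 79, 81]);
translate([179, 205, 1261]) cube([1729, 79, 81]);
translate([339, 284, 37]) cube([101, 25, 1403]);
translate([600, 284, 37]) cube([101, 25, 1403]);
translate([861, 284, 37]) cube([101, 25, 1403]);
translate([1122, 284, 37]) cube([101, 25, 1403]);
translate([1383, 284, 37]) cube([101, 25, 1403]);
translate([1644, 284, 37]) cube([101, 25, 1403]);


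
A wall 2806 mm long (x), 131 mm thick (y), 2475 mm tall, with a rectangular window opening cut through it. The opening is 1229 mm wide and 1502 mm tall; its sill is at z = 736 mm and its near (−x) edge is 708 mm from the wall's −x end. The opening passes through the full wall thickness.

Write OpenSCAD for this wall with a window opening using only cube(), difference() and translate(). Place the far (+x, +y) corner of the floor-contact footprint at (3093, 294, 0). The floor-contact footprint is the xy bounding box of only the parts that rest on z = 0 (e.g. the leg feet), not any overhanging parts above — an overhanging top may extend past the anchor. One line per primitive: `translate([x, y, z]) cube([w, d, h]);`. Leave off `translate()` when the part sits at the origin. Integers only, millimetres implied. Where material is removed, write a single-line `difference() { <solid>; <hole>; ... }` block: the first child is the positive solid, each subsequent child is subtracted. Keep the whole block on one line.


difference() { translate([287, 163, 0]) cube([2806, 131, 2475]); translate([995, 163, 736]) cube([1229, 131, 1502]); }


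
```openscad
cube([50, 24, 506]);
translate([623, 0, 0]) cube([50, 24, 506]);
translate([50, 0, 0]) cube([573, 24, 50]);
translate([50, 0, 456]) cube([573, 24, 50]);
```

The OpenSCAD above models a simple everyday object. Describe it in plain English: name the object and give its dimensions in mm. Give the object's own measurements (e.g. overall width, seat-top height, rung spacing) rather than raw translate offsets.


A rectangular picture frame lying in the x–z plane (depth along y). The opening is 573 mm wide (x) by 406 mm tall (z), surrounded by a border 50 mm wide on all four sides. The frame is 24 mm deep and is made of two full-height vertical stiles with two horizontal rails fitted between them.


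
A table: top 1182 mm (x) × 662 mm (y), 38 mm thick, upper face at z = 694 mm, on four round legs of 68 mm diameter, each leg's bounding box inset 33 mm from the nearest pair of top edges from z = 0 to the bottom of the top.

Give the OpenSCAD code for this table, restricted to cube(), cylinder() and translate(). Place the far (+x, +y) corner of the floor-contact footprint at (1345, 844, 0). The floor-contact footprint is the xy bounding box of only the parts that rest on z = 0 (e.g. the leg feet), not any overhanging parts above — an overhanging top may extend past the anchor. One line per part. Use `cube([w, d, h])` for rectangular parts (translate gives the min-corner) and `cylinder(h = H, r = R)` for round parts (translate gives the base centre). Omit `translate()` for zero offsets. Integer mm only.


translate([196, 215, 656]) cube([1182, 662, 38]);
translate([263, 282, 0]) cylinder(h = 656, r = 34);
translate([1311, 282, 0]) cylinder(h = 656, r = 34);
translate([263, 810, 0]) cylinder(h = 656, r = 34);
translate([1311, 810, 0]) cylinder(h = 656, r = 34);


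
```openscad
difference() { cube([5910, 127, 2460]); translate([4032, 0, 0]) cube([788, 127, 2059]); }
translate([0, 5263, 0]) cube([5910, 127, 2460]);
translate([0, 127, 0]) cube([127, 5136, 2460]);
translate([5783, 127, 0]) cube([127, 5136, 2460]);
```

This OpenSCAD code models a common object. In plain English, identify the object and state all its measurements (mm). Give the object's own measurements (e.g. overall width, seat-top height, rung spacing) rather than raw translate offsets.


A single room: four walls, each 2460 mm tall and 127 mm thick, enclosing an outside footprint 5910×5390 mm (x × y), no floor or roof. The front and back walls (−y and +y sides) run the full x-width; the side walls fit between their inner faces. A door opening 788 mm wide and 2059 mm tall is cut through the front wall from the floor up, its −x edge 4032 mm from the wall's −x end.


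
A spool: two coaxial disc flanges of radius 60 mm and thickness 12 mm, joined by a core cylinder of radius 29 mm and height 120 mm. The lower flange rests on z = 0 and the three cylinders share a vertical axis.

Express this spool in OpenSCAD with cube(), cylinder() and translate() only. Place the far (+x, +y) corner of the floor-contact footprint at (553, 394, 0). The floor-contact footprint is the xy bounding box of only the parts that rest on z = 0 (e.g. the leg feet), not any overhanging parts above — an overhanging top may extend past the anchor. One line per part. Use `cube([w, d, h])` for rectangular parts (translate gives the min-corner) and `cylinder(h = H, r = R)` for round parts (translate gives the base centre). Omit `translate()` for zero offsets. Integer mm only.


translate([493, 334, 0]) cylinder(h = 12, r = 60);
translate([493, 334, 12]) cylinder(h = 120, r = 29);
translate([493, 334, 132]) cylinder(h = 12, r = 60);


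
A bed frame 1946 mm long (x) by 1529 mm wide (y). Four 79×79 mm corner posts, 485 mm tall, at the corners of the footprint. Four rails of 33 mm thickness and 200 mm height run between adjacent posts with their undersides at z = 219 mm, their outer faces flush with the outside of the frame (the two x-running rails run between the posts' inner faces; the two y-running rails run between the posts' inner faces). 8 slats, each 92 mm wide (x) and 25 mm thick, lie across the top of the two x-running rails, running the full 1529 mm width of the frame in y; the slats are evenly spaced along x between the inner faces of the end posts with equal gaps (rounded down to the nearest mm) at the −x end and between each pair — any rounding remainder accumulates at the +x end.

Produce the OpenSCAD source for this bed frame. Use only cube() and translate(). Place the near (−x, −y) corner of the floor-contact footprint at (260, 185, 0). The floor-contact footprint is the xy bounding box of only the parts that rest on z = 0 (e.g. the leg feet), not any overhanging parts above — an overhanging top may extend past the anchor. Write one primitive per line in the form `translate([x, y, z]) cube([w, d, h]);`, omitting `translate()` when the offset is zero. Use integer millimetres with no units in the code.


// slat z = rail_z + rail_h = 219 + 200 = 419
// slat gap = ⌊(1788 − 8·92) / 9⌋ = 116
translate([260, 185, 0]) cube([79, 79, 485]);
translate([260, 1635, 0]) cube([79, 79, 485]);
translate([2127, 185, 0]) cube([79, 79, 485]);
translate([2127, 1635, 0]) cube([79, 79, 485]);
translate([339, 185, 219]) cube([1788, 33, 200]);
translate([339, 1681, 219]) cube([1788, 33, 200]);
translate([260, 264, 219]) cube([33, 1371, 200]);
translate([2173, 264, 219]) cube([33, 1371, 200]);
translate([455, 185, 419]) cube([92, 1529, 25]);
translate([663, 185, 419]) cube([92, 1529, 25]);
translate([871, 185, 419]) cube([92, 1529, 25]);
translate([1079, 185, 419]) cube([92, 1529, 25]);
translate([1287, 185, 419]) cube([92, 1529, 25]);
translate([1495, 185, 419]) cube([92, 1529, 25]);
translate([1703, 185, 419]) cube([92, 1529, 25]);
translate([1911, 185, 419]) cube([92, 1529, 25]);


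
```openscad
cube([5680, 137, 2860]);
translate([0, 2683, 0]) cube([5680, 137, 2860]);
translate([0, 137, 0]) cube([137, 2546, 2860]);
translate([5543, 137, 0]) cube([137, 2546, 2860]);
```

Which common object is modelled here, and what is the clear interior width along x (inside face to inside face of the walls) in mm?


A house (or room) frame. The interior width is 5406 mm.

Four 2860 mm walls enclosing a rectangle with no floor or roof — a room or house frame. Outside width is 5680 mm and wall thickness is 137 mm, so the interior width is 5680 − 2 × 137 = 5406 mm.


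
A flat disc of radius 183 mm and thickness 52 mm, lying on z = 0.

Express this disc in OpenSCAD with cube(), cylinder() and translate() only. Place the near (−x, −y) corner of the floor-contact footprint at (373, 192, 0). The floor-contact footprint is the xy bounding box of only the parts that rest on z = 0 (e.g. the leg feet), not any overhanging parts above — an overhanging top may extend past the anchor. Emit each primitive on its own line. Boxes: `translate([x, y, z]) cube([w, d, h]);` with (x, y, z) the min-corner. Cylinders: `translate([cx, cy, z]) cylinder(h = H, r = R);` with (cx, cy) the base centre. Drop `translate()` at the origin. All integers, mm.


translate([556, 375, 0]) cylinder(h = 52, r = 183);


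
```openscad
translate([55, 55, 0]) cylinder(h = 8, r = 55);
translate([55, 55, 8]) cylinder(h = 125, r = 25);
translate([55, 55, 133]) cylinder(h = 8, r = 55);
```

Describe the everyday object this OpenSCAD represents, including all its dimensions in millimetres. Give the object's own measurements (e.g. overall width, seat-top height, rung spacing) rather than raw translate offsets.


A spool: two coaxial disc flanges of radius 55 mm and thickness 8 mm, joined by a core cylinder of radius 25 mm and height 125 mm. The lower flange rests on z = 0 and the three cylinders share a vertical axis.


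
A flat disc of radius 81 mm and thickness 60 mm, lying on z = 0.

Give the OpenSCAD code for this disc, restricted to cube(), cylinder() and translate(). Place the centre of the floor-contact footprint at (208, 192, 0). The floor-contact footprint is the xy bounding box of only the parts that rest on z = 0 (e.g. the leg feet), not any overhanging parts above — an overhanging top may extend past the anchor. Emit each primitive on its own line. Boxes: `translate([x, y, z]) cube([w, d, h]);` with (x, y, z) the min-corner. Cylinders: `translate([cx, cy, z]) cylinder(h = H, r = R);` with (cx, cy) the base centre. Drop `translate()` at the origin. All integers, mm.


translate([208, 192, 0]) cylinder(h = 60, r = 81);


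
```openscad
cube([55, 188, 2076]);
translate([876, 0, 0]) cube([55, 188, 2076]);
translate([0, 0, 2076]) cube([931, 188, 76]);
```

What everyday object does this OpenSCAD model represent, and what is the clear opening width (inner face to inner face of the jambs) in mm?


A door frame. The clear opening width is 821 mm.

Two 2076 mm tall posts with a header on top — a door frame. The left jamb is 55 mm wide at x = 0; the right jamb starts at x = 876. The clear opening is 876 − 55 = 821 mm.


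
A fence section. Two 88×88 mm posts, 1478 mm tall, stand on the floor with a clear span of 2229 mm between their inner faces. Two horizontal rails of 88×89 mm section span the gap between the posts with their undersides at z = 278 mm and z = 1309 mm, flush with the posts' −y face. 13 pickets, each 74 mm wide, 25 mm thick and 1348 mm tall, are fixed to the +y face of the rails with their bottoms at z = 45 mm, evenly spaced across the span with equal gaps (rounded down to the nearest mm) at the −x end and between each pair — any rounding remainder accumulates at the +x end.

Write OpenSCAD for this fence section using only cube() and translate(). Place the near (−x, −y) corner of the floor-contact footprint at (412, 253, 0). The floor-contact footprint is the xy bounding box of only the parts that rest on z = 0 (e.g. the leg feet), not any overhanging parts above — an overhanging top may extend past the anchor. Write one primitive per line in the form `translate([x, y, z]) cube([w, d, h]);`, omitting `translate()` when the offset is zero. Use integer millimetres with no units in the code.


translate([412, 253, 0]) cube([88, 88, 1478]);
translate([2729, 253, 0]) cube([88, 88, 1478]);
translate([500, 253, 278]) cube([2229, 88, 89]);
translate([500, 253, 1309]) cube([2229, 88, 89]);
translate([590, 341, 45]) cube([74, 25, 1348]);
translate([754, 341, 45]) cube([74, 25, 1348]);
translate([918, 341, 45]) cube([74, 25, 1348]);
translate([1082, 341, 45]) cube([74, 25, 1348]);
translate([1246, 341, 45]) cube([74, 25, 1348]);
translate([1410, 341, 45]) cube([74, 25, 1348]);
translate([1574, 341, 45]) cube([74, 25, 1348]);
translate([1738, 341, 45]) cube([74, 25, 1348]);
translate([1902, 341, 45]) cube([74, 25, 1348]);
translate([2066, 341, 45]) cube([74, 25, 1348]);
translate([2230, 341, 45]) cube([74, 25, 1348]);
translate([2394, 341, 45]) cube([74, 25, 1348]);
translate([2558, 341, 45]) cube([74, 25, 1348]);


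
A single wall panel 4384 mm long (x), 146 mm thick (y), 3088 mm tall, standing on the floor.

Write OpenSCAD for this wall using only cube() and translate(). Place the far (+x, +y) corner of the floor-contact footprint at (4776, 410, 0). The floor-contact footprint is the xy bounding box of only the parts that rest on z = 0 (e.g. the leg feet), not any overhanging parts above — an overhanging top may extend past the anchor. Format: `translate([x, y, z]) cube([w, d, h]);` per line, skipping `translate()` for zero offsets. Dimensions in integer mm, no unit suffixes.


translate([392, 264, 0]) cube([4384, 146, 3088]);


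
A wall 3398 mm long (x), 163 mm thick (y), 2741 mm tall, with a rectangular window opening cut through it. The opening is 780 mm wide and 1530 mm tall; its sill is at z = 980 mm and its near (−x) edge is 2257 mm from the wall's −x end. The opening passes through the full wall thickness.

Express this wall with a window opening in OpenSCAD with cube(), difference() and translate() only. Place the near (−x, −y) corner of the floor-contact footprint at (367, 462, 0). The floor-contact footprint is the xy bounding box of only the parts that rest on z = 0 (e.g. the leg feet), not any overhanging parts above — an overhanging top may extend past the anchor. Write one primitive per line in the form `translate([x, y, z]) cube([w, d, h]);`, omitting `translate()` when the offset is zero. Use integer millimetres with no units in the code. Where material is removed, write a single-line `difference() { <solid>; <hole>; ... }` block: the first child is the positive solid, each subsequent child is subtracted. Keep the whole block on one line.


difference() { translate([367, 462, 0]) cube([3398, 163, 2741]); translate([2624, 462, 980]) cube([780, 163, 1530]); }


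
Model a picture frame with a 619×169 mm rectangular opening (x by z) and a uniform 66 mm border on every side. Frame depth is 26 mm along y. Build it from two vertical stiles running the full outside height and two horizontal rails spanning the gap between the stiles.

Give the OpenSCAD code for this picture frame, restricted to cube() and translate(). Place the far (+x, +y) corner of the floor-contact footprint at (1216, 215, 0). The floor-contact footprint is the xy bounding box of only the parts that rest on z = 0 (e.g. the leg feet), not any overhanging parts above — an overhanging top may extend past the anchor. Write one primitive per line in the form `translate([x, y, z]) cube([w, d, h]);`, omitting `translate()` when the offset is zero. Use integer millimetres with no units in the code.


translate([465, 189, 0]) cube([66, 26, 301]);
translate([1150, 189, 0]) cube([66, 26, 301]);
translate([531, 189, 0]) cube([619, 26, 66]);
translate([531, 189, 235]) cube([619, 26, 66]);


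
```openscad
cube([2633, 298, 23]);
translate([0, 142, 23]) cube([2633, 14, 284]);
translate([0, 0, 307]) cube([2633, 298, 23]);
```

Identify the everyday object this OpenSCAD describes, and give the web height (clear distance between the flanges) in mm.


An I-beam. The web height is 284 mm.

Two wide flanges with a thin centred web — an I-beam. Overall 330 mm minus two 23 mm flanges gives a web of 330 − 2·23 = 284 mm.


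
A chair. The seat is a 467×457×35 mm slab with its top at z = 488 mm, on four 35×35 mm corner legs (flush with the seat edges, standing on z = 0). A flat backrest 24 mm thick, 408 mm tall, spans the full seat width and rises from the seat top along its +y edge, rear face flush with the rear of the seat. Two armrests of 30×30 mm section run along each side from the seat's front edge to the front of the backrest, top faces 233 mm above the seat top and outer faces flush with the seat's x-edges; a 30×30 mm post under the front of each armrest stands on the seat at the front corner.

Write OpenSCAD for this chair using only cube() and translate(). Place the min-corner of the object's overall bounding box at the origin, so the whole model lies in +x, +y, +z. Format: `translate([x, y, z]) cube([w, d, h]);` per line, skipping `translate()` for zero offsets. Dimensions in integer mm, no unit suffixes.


translate([0, 0, 453]) cube([467, 457, 35]);
cube([35, 35, 453]);
translate([432, 0, 0]) cube([35, 35, 453]);
translate([0, 422, 0]) cube([35, 35, 453]);
translate([432, 422, 0]) cube([35, 35, 453]);
translate([0, 433, 488]) cube([467, 24, 408]);
translate([0, 0, 691]) cube([30, 433, 30]);
translate([437, 0, 691]) cube([30, 433, 30]);
translate([0, 0, 488]) cube([30, 30, 203]);
translate([437, 0, 488]) cube([30, 30, 203]);


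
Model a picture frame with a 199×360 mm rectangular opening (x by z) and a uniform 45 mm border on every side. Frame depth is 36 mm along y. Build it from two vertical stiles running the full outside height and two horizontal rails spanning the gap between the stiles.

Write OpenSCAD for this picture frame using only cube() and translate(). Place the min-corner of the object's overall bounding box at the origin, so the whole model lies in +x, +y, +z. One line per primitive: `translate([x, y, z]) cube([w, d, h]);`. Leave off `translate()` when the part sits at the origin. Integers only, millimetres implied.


cube([45, 36, 450]);
translate([244, 0, 0]) cube([45, 36, 450]);
translate([45, 0, 0]) cube([199, 36, 45]);
translate([45, 0, 405]) cube([199, 36, 45]);


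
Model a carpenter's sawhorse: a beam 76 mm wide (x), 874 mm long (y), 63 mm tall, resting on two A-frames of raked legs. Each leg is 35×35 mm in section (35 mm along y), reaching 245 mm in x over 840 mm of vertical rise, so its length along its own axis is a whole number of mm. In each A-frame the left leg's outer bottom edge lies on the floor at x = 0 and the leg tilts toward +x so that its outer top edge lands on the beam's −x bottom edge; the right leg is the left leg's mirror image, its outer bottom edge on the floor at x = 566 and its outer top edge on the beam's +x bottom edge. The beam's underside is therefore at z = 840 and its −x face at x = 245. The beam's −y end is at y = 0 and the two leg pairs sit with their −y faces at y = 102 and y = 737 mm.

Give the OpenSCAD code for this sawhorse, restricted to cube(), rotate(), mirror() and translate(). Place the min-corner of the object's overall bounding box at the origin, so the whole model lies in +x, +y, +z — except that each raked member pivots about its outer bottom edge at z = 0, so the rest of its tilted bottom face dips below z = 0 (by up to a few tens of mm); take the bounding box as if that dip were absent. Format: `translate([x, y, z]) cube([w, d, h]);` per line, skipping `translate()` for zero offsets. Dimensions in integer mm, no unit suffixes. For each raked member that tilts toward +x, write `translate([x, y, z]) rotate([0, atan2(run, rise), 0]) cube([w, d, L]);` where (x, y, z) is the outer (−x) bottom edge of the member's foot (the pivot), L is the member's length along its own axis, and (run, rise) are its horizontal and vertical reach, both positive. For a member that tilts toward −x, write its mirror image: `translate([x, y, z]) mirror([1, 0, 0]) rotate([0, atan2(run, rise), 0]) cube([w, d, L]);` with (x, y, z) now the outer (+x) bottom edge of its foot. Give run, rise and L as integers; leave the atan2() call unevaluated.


translate([245, 0, 840]) cube([76, 874, 63]);
translate([0, 102, 0]) rotate([0, atan2(245, 840), 0]) cube([35, 35, 875]);
translate([566, 102, 0]) mirror([1, 0, 0]) rotate([0, atan2(245, 840), 0]) cube([35, 35, 875]);
translate([0, 737, 0]) rotate([0, atan2(245, 840), 0]) cube([35, 35, 875]);
translate([566, 737, 0]) mirror([1, 0, 0]) rotate([0, atan2(245, 840), 0]) cube([35, 35, 875]);


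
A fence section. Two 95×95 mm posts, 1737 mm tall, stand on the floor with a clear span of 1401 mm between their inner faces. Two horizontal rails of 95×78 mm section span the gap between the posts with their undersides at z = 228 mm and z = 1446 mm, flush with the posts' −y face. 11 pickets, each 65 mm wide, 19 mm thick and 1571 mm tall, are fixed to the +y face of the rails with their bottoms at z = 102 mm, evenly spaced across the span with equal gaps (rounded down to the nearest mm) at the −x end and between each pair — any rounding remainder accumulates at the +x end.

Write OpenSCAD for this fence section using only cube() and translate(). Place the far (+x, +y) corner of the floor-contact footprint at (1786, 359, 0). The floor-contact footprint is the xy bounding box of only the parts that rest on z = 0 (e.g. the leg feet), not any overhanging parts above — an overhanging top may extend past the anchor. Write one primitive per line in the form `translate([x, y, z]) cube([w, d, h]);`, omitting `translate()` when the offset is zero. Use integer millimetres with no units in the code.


translate([195, 264, 0]) cube([95, 95, 1737]);
translate([1691, 264, 0]) cube([95, 95, 1737]);
translate([290, 264, 228]) cube([1401, 95, 78]);
translate([290, 264, 1446]) cube([1401, 95, 78]);
translate([347, 359, 102]) cube([65, 19, 1571]);
translate([469, 359, 102]) cube([65, 19, 1571]);
translate([591, 359, 102]) cube([65, 19, 1571]);
translate([713, 359, 102]) cube([65, 19, 1571]);
translate([835, 359, 102]) cube([65, 19, 1571]);
translate([957, 359, 102]) cube([65, 19, 1571]);
translate([1079, 359, 102]) cube([65, 19, 1571]);
translate([1201, 359, 102]) cube([65, 19, 1571]);
translate([1323, 359, 102]) cube([65, 19, 1571]);
translate([1445, 359, 102]) cube([65, 19, 1571]);
translate([1567, 359, 102]) cube([65, 19, 1571]);


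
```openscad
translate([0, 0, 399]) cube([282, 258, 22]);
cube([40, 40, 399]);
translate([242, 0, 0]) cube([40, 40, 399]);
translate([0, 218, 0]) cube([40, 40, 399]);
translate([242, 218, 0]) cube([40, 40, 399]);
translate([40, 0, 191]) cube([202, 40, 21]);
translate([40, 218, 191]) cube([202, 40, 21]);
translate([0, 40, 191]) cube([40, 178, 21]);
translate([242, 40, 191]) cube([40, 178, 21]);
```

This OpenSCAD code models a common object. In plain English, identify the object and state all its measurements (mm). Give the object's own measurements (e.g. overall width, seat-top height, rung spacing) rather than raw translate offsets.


A simple wooden stool: a rectangular seat 282 mm (x) by 258 mm (y), 22 mm thick, top face at z = 421 mm, on four square legs, each 40×40 mm in cross-section. The legs rest on z = 0, each flush with a corner of the seat. Four stretchers, 40 mm wide and 21 mm tall, connect adjacent legs with their undersides at z = 191 mm, each running between the inner faces of the legs it joins and aligned with the legs' outer faces on the other axis.


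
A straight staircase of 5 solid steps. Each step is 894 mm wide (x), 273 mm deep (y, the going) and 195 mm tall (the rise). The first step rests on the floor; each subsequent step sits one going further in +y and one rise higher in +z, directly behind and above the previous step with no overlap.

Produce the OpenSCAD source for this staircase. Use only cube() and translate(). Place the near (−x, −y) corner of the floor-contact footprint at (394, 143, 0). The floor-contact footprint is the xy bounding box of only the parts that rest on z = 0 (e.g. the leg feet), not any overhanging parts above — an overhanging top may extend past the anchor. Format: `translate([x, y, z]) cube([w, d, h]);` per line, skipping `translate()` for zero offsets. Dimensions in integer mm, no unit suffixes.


translate([394, 143, 0]) cube([894, 273, 195]);
translate([394, 416, 195]) cube([894, 273, 195]);
translate([394, 689, 390]) cube([894, 273, 195]);
translate([394, 962, 585]) cube([894, 273, 195]);
translate([394, 1235, 780]) cube([894, 273, 195]);


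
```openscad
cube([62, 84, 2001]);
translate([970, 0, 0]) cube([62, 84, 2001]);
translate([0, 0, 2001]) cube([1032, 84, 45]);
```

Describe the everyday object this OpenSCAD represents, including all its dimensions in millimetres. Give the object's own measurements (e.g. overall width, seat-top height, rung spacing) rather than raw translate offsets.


A door frame. The clear opening is 908 mm wide and 2001 mm high. Two 62 mm wide jambs, 84 mm deep, stand either side of the opening from the floor to the top of the opening. A 45 mm thick head sits across the top of both jambs, spanning the full outside width of the frame.


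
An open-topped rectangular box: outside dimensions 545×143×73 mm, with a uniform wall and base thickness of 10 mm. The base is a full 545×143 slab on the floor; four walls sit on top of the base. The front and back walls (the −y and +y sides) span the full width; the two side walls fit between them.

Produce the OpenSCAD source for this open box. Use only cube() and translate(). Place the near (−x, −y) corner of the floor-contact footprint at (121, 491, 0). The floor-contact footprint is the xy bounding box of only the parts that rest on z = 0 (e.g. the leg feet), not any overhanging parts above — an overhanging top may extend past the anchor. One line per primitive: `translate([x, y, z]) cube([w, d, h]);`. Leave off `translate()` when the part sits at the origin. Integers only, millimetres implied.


translate([121, 491, 0]) cube([545, 143, 10]);
translate([121, 491, 10]) cube([545, 10, 63]);
translate([121, 624, 10]) cube([545, 10, 63]);
translate([121, 501, 10]) cube([10, 123, 63]);
translate([656, 501, 10]) cube([10, 123, 63]);


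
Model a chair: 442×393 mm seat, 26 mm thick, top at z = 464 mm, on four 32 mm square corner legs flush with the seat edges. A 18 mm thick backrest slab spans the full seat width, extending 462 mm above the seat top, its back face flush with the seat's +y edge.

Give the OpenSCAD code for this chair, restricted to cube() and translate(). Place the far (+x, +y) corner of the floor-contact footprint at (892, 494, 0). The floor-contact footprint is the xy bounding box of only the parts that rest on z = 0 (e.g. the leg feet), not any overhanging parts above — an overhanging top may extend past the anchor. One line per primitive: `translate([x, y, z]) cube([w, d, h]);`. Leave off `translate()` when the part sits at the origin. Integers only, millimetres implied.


// leg_h = 464 - 26 = 438
translate([450, 101, 438]) cube([442, 393, 26]);
translate([450, 101, 0]) cube([32, 32, 438]);
translate([860, 101, 0]) cube([32, 32, 438]);
translate([450, 462, 0]) cube([32, 32, 438]);
translate([860, 462, 0]) cube([32, 32, 438]);
translate([450, 476, 464]) cube([442, 18, 462]);


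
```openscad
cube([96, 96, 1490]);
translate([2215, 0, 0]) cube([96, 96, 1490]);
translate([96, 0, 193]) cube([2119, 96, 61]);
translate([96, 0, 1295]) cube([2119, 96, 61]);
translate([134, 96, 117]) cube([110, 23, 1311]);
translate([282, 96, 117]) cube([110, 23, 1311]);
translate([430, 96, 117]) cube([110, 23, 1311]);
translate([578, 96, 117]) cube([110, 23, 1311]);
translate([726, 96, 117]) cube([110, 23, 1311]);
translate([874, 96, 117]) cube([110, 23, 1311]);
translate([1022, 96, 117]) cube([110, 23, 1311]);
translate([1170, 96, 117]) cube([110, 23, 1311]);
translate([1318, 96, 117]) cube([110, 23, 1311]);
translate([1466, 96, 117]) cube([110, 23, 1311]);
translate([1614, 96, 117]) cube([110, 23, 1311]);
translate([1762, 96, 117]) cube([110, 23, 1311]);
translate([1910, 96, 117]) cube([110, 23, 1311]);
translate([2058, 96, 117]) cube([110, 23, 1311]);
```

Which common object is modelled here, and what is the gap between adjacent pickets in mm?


A fence section. The picket gap is 38 mm.

Two posts, two rails, 14 pickets — a fence section. Span 2119 mm holds 14 pickets of 110 mm with 15 equal gaps: ⌊(2119 − 14·110) / 15⌋ = 38 mm.


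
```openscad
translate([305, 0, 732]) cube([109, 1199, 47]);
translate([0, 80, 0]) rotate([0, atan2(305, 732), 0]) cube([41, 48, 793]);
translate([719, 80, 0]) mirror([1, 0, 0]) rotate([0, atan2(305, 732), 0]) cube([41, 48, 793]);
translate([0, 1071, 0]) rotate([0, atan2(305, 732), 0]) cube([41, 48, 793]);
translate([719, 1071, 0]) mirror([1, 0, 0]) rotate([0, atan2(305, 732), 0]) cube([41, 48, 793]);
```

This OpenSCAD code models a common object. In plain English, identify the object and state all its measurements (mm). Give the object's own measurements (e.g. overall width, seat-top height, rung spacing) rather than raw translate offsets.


A sawhorse. A 109×1199×47 mm beam (x, y, z) sits on two A-frame leg pairs. Each pair is two raked legs of 41×48 mm section (48 mm along y) splaying symmetrically in x. Each leg rises 732 mm vertically over 305 mm of horizontal reach and is 793 mm long along its own axis. Every leg's outer bottom edge rests on the floor and its outer top edge meets a bottom edge of the beam — the left legs (tilting toward +x) meet the beam's −x bottom edge, the right legs (their mirror images, tilting toward −x) meet its +x bottom edge — so the leg tops tuck under the beam, the beam's underside is 732 mm above the floor, and the feet are 719 mm apart outside-to-outside with the beam centred between them. The two leg pairs are set in 80 mm from either end of the beam.


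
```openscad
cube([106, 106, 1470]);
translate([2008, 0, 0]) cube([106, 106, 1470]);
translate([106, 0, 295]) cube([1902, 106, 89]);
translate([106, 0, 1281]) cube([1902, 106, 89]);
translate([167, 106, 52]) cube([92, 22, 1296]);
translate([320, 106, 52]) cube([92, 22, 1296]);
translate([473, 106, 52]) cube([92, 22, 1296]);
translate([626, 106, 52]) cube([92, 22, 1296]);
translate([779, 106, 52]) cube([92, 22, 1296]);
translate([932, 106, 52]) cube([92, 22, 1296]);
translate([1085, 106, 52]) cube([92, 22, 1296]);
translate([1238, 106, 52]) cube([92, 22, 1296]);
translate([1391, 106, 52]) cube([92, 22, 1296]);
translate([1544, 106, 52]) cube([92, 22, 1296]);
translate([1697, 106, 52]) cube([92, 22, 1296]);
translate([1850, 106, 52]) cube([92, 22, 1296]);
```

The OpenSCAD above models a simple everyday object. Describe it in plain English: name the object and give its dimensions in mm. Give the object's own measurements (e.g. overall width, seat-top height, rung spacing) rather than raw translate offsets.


A fence section. Two 106×106 mm posts, 1470 mm tall, stand on the floor with a clear span of 1902 mm between their inner faces. Two horizontal rails of 106×89 mm section span the gap between the posts with their undersides at z = 295 mm and z = 1281 mm, flush with the posts' −y face. 12 pickets, each 92 mm wide, 22 mm thick and 1296 mm tall, are fixed to the +y face of the rails with their bottoms at z = 52 mm, spaced across the span with a 61 mm gap after the −x post and between neighbouring pickets, with 66 mm left before the +x post.


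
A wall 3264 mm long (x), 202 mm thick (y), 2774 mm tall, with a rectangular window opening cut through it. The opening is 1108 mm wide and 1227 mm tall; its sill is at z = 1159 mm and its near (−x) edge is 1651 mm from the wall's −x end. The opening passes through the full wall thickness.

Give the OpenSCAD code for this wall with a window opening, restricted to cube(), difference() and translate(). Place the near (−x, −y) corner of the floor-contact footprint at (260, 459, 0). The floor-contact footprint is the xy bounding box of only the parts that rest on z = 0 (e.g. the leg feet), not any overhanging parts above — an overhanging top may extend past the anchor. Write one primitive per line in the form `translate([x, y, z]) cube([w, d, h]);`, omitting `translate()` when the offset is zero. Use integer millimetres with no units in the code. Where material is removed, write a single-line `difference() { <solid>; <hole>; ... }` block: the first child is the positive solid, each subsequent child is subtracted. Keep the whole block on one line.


difference() { translate([260, 459, 0]) cube([3264, 202, 2774]); translate([1911, 459, 1159]) cube([1108, 202, 1227]); }


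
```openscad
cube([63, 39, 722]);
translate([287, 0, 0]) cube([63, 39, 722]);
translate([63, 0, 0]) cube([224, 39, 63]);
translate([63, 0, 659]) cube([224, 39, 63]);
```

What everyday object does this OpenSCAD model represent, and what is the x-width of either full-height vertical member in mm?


A picture frame. The border width is 63 mm.

Four thin pieces enclosing a rectangular opening — a picture frame. The two full-height stiles are 722 mm tall; the top rail sits at z = 659 and is 63 mm tall, so the border above the opening is 722 − 659 = 63 mm, matching the stile x-width.


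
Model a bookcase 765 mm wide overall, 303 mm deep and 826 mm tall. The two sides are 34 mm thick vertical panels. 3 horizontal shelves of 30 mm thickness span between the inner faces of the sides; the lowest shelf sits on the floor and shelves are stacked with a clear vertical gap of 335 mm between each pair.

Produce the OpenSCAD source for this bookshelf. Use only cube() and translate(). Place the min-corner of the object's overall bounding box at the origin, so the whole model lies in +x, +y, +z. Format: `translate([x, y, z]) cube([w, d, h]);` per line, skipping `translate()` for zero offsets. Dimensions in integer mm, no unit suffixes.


cube([34, 303, 826]);
translate([731, 0, 0]) cube([34, 303, 826]);
translate([34, 0, 0]) cube([697, 303, 30]);
translate([34, 0, 365]) cube([697, 303, 30]);
translate([34, 0, 730]) cube([697, 303, 30]);


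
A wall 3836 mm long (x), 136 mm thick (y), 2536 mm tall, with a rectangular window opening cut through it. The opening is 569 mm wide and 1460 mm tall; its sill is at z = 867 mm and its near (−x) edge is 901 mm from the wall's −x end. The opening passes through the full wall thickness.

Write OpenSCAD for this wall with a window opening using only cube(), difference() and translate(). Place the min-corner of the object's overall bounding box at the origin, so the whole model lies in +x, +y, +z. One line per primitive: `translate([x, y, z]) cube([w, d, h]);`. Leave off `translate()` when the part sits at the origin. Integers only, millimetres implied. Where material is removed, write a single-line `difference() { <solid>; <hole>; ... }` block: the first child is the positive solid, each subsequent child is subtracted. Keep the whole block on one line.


difference() { cube([3836, 136, 2536]); translate([901, 0, 867]) cube([569, 136, 1460]); }


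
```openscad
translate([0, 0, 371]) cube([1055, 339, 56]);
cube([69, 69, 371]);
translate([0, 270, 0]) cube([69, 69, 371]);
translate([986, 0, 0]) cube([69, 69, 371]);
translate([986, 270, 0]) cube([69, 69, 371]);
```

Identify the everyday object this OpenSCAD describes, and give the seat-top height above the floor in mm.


A bench. The seat-top height is 427 mm.

A long slab on four corner posts — a bench. The slab sits at z = 371 with thickness 56, so the top is 371 + 56 = 427 mm.


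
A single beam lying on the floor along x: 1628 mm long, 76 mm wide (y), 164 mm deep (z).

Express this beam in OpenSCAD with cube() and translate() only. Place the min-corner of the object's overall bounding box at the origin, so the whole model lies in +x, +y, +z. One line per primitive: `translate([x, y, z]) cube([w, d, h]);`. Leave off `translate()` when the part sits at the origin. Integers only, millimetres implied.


cube([1628, 76, 164]);


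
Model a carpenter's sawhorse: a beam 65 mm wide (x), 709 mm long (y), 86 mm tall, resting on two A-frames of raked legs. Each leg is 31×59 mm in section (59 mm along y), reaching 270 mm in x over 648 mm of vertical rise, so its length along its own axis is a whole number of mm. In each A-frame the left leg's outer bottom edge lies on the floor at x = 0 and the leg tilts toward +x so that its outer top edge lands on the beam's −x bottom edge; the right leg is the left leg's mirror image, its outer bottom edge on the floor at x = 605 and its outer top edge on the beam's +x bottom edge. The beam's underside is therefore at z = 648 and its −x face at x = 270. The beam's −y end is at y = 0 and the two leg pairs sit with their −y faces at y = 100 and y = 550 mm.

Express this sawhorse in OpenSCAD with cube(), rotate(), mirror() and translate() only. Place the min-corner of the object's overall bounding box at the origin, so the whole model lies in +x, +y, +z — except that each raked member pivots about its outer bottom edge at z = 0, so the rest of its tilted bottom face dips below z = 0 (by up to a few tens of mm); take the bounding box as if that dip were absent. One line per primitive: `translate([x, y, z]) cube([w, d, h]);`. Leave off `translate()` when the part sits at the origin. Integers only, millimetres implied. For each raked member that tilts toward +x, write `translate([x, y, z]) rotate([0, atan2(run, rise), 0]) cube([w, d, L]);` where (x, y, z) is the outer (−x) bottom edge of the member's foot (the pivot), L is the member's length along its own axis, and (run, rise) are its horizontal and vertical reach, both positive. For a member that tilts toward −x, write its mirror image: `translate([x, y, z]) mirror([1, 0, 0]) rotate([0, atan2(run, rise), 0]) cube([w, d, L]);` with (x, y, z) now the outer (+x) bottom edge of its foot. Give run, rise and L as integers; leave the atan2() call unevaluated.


translate([270, 0, 648]) cube([65, 709, 86]);
translate([0, 100, 0]) rotate([0, atan2(270, 648), 0]) cube([31, 59, 702]);
translate([605, 100, 0]) mirror([1, 0, 0]) rotate([0, atan2(270, 648), 0]) cube([31, 59, 702]);
translate([0, 550, 0]) rotate([0, atan2(270, 648), 0]) cube([31, 59, 702]);
translate([605, 550, 0]) mirror([1, 0, 0]) rotate([0, atan2(270, 648), 0]) cube([31, 59, 702]);
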